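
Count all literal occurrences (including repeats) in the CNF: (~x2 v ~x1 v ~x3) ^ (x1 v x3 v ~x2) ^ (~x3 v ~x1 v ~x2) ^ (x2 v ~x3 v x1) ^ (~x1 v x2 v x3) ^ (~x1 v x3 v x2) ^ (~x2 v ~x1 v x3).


Clause lengths: 3, 3, 3, 3, 3, 3, 3.
Sum = 3 + 3 + 3 + 3 + 3 + 3 + 3 = 21.

21


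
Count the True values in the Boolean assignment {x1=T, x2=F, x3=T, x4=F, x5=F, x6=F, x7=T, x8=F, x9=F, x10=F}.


The weight is the number of variables assigned True.
True variables: x1, x3, x7.
Weight = 3.

3


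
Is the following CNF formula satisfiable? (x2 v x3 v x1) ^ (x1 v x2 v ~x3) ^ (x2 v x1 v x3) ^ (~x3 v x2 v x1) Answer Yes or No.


Check all 8 possible truth assignments.
Number of satisfying assignments found: 6.
The formula is satisfiable.

Yes


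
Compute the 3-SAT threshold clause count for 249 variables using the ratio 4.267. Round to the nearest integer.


The 3-SAT phase transition occurs at approximately 4.267 clauses per variable.
m = 4.267 * 249 = 1062.483.
Rounded to nearest integer: 1062.

1062


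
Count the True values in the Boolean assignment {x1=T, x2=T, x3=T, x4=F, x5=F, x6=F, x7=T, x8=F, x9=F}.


The weight is the number of variables assigned True.
True variables: x1, x2, x3, x7.
Weight = 4.

4


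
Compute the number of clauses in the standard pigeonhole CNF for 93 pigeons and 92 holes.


The PHP encoding has two parts:
1) At-least-one-hole clauses: 93 (one per pigeon, each with 92 literals).
2) At-most-one-pigeon-per-hole clauses: 92 holes * C(93,2) = 92 * 4278 = 393576.
Total clauses = 93 + 393576 = 393669.

393669


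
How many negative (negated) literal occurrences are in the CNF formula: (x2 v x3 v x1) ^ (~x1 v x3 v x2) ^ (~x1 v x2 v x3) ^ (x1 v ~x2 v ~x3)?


Scan each clause for negated literals.
Clause 1: 0 negative; Clause 2: 1 negative; Clause 3: 1 negative; Clause 4: 2 negative.
Total negative literal occurrences = 4.

4


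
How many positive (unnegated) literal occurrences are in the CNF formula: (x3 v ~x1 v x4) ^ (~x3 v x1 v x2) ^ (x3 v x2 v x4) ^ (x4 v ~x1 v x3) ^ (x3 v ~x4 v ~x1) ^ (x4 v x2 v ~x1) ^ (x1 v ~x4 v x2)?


Scan each clause for unnegated literals.
Clause 1: 2 positive; Clause 2: 2 positive; Clause 3: 3 positive; Clause 4: 2 positive; Clause 5: 1 positive; Clause 6: 2 positive; Clause 7: 2 positive.
Total positive literal occurrences = 14.

14


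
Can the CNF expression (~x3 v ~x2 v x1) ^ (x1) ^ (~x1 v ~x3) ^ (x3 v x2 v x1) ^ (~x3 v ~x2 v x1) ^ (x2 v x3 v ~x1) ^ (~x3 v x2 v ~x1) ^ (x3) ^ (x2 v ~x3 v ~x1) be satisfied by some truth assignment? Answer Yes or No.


Check all 8 possible truth assignments.
Number of satisfying assignments found: 0.
The formula is unsatisfiable.

No


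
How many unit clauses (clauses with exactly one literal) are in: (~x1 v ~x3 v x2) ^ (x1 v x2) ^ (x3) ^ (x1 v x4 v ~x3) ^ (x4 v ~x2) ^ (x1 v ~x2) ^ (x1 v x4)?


A unit clause contains exactly one literal.
Unit clauses found: (x3).
Count = 1.

1


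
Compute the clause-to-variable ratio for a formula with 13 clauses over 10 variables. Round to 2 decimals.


Clause-to-variable ratio = clauses / variables.
13 / 10 = 1.3.

1.3


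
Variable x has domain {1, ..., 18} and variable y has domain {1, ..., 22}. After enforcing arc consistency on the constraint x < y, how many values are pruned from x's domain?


For the constraint x < y, x needs a supporting value in y's domain.
x can be at most 21 (one less than y's maximum).
Valid x values from domain: 18 out of 18.
Pruned = 18 - 18 = 0.

0


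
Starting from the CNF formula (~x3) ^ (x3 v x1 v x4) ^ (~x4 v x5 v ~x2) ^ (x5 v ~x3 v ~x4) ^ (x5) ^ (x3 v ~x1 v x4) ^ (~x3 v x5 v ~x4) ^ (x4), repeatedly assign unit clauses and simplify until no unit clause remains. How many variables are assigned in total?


Unit propagation repeatedly assigns the literal in any unit clause, then simplifies.
Assignments in order: x3 = F, x5 = T, x4 = T.
No further unit clauses remain.
Total variables assigned = 3.

3


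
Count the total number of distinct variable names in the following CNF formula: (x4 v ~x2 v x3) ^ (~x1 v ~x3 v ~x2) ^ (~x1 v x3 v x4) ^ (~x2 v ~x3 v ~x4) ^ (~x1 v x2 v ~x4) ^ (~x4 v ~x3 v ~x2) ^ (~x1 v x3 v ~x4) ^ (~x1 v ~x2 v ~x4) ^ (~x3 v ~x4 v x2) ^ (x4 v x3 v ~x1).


Identify each distinct variable in the formula.
Variables found: x1, x2, x3, x4.
Total distinct variables = 4.

4


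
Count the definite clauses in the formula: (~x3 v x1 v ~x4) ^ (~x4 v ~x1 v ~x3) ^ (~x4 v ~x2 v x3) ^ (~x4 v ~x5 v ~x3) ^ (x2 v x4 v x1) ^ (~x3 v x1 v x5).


A definite clause has exactly one positive literal.
Clause 1: 1 positive -> definite
Clause 2: 0 positive -> not definite
Clause 3: 1 positive -> definite
Clause 4: 0 positive -> not definite
Clause 5: 3 positive -> not definite
Clause 6: 2 positive -> not definite
Definite clause count = 2.

2


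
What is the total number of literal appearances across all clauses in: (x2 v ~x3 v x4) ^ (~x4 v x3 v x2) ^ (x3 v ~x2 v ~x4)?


Clause lengths: 3, 3, 3.
Sum = 3 + 3 + 3 = 9.

9


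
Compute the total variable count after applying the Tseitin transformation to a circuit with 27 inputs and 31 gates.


The Tseitin transformation introduces one auxiliary variable per gate.
Total variables = inputs + gates = 27 + 31 = 58.

58


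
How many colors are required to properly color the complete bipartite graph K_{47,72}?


K_{47,72} is bipartite by definition: the two parts are independent sets, with every edge crossing between them.
Color all vertices in one part with color 1 and all vertices in the other part with color 2.
Since the graph has at least one edge, one color does not suffice.
Chromatic number = 2.

2


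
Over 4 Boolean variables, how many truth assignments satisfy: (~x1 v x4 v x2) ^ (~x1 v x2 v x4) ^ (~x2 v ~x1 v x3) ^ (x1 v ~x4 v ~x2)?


Enumerate all 16 truth assignments over 4 variables.
Test each against every clause.
Satisfying assignments found: 10.

10


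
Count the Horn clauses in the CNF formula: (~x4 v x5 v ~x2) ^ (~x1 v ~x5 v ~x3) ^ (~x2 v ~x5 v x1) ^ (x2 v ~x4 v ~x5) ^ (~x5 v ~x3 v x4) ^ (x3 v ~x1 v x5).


A Horn clause has at most one positive literal.
Clause 1: 1 positive lit(s) -> Horn
Clause 2: 0 positive lit(s) -> Horn
Clause 3: 1 positive lit(s) -> Horn
Clause 4: 1 positive lit(s) -> Horn
Clause 5: 1 positive lit(s) -> Horn
Clause 6: 2 positive lit(s) -> not Horn
Total Horn clauses = 5.

5


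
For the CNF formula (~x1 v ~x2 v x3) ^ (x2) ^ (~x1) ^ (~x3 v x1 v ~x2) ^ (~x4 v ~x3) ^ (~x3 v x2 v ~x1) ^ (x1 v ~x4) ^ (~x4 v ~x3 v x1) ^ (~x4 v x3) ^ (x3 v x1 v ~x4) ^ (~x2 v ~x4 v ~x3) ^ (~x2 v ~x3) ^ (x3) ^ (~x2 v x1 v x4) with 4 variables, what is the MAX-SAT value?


Enumerate all 16 truth assignments.
For each, count how many of the 14 clauses are satisfied.
The formula is not fully satisfiable, so the maximum is below 14.
Maximum simultaneously satisfiable clauses = 13.

13


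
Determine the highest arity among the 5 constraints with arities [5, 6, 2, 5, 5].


The arities are: 5, 6, 2, 5, 5.
Scan for the maximum value.
Maximum arity = 6.

6


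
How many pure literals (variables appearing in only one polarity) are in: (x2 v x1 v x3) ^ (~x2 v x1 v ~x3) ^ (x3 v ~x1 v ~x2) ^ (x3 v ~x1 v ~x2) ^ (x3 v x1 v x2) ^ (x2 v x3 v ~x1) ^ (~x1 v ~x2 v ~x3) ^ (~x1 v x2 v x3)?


A pure literal appears in only one polarity across all clauses.
No pure literals found.
Count = 0.

0


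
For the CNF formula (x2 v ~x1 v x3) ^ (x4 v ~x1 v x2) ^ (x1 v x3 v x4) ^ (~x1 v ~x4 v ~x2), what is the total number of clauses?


Each group enclosed in parentheses joined by ^ is one clause.
Counting the conjuncts: 4 clauses.

4


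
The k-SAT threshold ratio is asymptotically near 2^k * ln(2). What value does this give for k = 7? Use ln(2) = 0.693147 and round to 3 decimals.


Using the asymptotic formula: threshold ~ 2^k * ln(2).
2^7 = 128.
128 * 0.693147 = 88.723.

88.723


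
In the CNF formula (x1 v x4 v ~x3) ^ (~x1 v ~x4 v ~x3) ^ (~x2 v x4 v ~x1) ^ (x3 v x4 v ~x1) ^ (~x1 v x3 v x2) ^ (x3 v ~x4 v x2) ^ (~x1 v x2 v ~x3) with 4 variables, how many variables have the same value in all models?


Find all satisfying assignments: 6 model(s).
Check which variables have the same value in every model.
No variable is fixed across all models.
Backbone size = 0.

0


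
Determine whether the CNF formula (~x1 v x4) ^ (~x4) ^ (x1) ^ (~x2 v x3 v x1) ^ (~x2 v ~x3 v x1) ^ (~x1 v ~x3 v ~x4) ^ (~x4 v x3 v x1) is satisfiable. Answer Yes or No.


Check all 16 possible truth assignments.
Number of satisfying assignments found: 0.
The formula is unsatisfiable.

No


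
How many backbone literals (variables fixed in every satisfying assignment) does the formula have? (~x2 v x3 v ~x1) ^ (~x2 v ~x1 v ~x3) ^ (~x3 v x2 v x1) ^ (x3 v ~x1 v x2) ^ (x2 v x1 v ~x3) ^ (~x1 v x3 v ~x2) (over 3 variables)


Find all satisfying assignments: 4 model(s).
Check which variables have the same value in every model.
No variable is fixed across all models.
Backbone size = 0.

0


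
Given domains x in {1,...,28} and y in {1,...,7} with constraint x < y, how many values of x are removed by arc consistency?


For the constraint x < y, x needs a supporting value in y's domain.
x can be at most 6 (one less than y's maximum).
Valid x values from domain: 6 out of 28.
Pruned = 28 - 6 = 22.

22


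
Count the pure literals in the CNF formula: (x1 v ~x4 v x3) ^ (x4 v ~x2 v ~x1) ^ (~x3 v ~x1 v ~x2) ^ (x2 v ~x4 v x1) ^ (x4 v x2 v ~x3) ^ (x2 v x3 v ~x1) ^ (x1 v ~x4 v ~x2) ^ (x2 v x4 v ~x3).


A pure literal appears in only one polarity across all clauses.
No pure literals found.
Count = 0.

0


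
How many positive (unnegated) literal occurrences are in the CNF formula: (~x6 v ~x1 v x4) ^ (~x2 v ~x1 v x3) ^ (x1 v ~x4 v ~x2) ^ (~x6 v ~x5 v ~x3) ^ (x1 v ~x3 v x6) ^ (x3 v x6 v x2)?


Scan each clause for unnegated literals.
Clause 1: 1 positive; Clause 2: 1 positive; Clause 3: 1 positive; Clause 4: 0 positive; Clause 5: 2 positive; Clause 6: 3 positive.
Total positive literal occurrences = 8.

8


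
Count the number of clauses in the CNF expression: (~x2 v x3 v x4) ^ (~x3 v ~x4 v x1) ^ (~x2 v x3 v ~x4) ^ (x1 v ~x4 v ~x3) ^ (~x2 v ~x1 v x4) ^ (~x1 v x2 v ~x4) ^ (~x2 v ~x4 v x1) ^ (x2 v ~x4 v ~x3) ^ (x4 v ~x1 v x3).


Each group enclosed in parentheses joined by ^ is one clause.
Counting the conjuncts: 9 clauses.

9


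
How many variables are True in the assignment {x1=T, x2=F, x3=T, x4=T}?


The weight is the number of variables assigned True.
True variables: x1, x3, x4.
Weight = 3.

3


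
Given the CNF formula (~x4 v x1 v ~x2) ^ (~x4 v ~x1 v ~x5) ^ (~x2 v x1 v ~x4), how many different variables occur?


Identify each distinct variable in the formula.
Variables found: x1, x2, x4, x5.
Total distinct variables = 4.

4


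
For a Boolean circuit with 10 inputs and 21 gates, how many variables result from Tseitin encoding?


The Tseitin transformation introduces one auxiliary variable per gate.
Total variables = inputs + gates = 10 + 21 = 31.

31


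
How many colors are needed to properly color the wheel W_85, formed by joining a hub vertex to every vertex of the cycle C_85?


W_85 consists of the cycle C_85 together with a hub vertex adjacent to every cycle vertex.
The cycle C_85 needs 3 colors (odd cycle -> 3).
The hub is adjacent to every cycle vertex, so it must receive a new color distinct from all of them.
Chromatic number = 3 + 1 = 4.

4


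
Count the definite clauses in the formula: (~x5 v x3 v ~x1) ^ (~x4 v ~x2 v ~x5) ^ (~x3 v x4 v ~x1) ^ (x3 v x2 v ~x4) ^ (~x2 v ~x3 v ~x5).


A definite clause has exactly one positive literal.
Clause 1: 1 positive -> definite
Clause 2: 0 positive -> not definite
Clause 3: 1 positive -> definite
Clause 4: 2 positive -> not definite
Clause 5: 0 positive -> not definite
Definite clause count = 2.

2


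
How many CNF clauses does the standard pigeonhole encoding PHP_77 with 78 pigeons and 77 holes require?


The PHP encoding has two parts:
1) At-least-one-hole clauses: 78 (one per pigeon, each with 77 literals).
2) At-most-one-pigeon-per-hole clauses: 77 holes * C(78,2) = 77 * 3003 = 231231.
Total clauses = 78 + 231231 = 231309.

231309


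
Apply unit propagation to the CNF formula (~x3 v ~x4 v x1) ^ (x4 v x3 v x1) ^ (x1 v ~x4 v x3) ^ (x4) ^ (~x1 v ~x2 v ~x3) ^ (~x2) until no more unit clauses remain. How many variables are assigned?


Unit propagation repeatedly assigns the literal in any unit clause, then simplifies.
Assignments in order: x4 = T, x2 = F.
No further unit clauses remain.
Total variables assigned = 2.

2


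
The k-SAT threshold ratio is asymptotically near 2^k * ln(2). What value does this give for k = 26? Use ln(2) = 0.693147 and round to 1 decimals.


Using the asymptotic formula: threshold ~ 2^k * ln(2).
2^26 = 67108864.
67108864 * 0.693147 = 46516307.8.

46516307.8


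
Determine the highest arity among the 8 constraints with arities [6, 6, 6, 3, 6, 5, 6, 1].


The arities are: 6, 6, 6, 3, 6, 5, 6, 1.
Scan for the maximum value.
Maximum arity = 6.

6


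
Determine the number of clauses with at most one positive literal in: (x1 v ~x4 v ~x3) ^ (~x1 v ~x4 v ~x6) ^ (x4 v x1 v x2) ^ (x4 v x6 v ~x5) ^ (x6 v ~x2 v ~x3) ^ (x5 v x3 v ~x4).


A Horn clause has at most one positive literal.
Clause 1: 1 positive lit(s) -> Horn
Clause 2: 0 positive lit(s) -> Horn
Clause 3: 3 positive lit(s) -> not Horn
Clause 4: 2 positive lit(s) -> not Horn
Clause 5: 1 positive lit(s) -> Horn
Clause 6: 2 positive lit(s) -> not Horn
Total Horn clauses = 3.

3


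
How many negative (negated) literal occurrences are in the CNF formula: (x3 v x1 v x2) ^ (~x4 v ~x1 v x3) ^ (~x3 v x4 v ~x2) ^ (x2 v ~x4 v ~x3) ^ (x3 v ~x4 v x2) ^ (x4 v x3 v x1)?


Scan each clause for negated literals.
Clause 1: 0 negative; Clause 2: 2 negative; Clause 3: 2 negative; Clause 4: 2 negative; Clause 5: 1 negative; Clause 6: 0 negative.
Total negative literal occurrences = 7.

7


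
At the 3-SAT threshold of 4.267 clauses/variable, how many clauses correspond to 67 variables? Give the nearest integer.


The 3-SAT phase transition occurs at approximately 4.267 clauses per variable.
m = 4.267 * 67 = 285.889.
Rounded to nearest integer: 286.

286


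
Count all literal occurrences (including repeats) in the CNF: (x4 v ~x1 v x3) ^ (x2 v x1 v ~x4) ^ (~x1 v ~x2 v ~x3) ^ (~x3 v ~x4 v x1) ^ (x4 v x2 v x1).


Clause lengths: 3, 3, 3, 3, 3.
Sum = 3 + 3 + 3 + 3 + 3 = 15.

15


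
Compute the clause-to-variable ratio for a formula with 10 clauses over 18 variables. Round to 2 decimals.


Clause-to-variable ratio = clauses / variables.
10 / 18 = 0.56.

0.56


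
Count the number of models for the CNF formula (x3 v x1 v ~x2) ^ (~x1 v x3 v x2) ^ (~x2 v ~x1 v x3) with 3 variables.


Enumerate all 8 truth assignments over 3 variables.
Test each against every clause.
Satisfying assignments found: 5.

5


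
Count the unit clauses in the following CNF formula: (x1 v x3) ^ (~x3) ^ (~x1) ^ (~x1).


A unit clause contains exactly one literal.
Unit clauses found: (~x3), (~x1), (~x1).
Count = 3.

3


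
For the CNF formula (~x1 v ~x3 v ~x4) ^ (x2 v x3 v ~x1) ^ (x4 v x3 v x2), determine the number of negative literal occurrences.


Scan each clause for negated literals.
Clause 1: 3 negative; Clause 2: 1 negative; Clause 3: 0 negative.
Total negative literal occurrences = 4.

4


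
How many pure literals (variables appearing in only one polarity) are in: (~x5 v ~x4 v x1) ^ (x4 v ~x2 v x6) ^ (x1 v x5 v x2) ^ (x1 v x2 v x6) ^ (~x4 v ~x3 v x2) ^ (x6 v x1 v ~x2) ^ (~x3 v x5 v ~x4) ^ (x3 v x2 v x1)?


A pure literal appears in only one polarity across all clauses.
Pure literals: x1 (positive only), x6 (positive only).
Count = 2.

2


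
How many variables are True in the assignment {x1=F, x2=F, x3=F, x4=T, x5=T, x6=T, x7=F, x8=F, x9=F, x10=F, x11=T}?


The weight is the number of variables assigned True.
True variables: x4, x5, x6, x11.
Weight = 4.

4


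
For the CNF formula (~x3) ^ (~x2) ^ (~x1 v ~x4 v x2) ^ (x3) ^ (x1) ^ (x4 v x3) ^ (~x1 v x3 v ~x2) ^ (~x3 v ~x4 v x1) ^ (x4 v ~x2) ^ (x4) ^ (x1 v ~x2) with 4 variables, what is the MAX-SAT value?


Enumerate all 16 truth assignments.
For each, count how many of the 11 clauses are satisfied.
The formula is not fully satisfiable, so the maximum is below 11.
Maximum simultaneously satisfiable clauses = 9.

9


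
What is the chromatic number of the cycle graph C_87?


An odd cycle cannot be 2-colored: alternating two colors around the cycle returns to the start with a conflict.
Since 87 is odd, three colors are required (and three suffice).
Chromatic number = 3.

3


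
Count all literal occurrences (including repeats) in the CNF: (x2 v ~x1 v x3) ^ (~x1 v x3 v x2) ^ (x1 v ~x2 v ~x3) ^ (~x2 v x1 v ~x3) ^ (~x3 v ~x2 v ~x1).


Clause lengths: 3, 3, 3, 3, 3.
Sum = 3 + 3 + 3 + 3 + 3 = 15.

15


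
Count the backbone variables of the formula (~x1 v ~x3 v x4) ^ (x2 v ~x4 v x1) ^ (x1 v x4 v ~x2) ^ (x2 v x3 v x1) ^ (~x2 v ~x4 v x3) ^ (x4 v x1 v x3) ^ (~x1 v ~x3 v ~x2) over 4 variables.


Find all satisfying assignments: 6 model(s).
Check which variables have the same value in every model.
No variable is fixed across all models.
Backbone size = 0.

0


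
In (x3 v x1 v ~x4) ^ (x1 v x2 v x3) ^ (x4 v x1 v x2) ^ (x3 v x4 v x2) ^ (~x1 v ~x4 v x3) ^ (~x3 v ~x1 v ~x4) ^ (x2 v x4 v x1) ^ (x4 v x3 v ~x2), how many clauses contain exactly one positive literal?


A definite clause has exactly one positive literal.
Clause 1: 2 positive -> not definite
Clause 2: 3 positive -> not definite
Clause 3: 3 positive -> not definite
Clause 4: 3 positive -> not definite
Clause 5: 1 positive -> definite
Clause 6: 0 positive -> not definite
Clause 7: 3 positive -> not definite
Clause 8: 2 positive -> not definite
Definite clause count = 1.

1


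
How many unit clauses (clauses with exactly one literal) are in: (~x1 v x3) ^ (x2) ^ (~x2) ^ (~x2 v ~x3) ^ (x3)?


A unit clause contains exactly one literal.
Unit clauses found: (x2), (~x2), (x3).
Count = 3.

3


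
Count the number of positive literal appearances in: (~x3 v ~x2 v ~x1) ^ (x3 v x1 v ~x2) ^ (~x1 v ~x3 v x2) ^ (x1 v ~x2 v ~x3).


Scan each clause for unnegated literals.
Clause 1: 0 positive; Clause 2: 2 positive; Clause 3: 1 positive; Clause 4: 1 positive.
Total positive literal occurrences = 4.

4


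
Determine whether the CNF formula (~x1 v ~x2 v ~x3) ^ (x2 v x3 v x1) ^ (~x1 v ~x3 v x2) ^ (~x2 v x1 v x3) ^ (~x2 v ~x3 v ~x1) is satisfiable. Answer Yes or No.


Check all 8 possible truth assignments.
Number of satisfying assignments found: 4.
The formula is satisfiable.

Yes


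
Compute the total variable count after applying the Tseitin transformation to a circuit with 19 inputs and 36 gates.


The Tseitin transformation introduces one auxiliary variable per gate.
Total variables = inputs + gates = 19 + 36 = 55.

55


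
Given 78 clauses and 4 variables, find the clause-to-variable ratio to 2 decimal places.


Clause-to-variable ratio = clauses / variables.
78 / 4 = 19.5.

19.5


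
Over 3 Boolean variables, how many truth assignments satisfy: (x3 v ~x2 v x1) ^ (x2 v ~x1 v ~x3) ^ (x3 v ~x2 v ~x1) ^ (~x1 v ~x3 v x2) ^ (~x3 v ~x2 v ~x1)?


Enumerate all 8 truth assignments over 3 variables.
Test each against every clause.
Satisfying assignments found: 4.

4


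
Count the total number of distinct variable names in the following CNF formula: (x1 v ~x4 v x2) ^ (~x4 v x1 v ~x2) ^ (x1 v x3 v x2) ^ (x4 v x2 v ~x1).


Identify each distinct variable in the formula.
Variables found: x1, x2, x3, x4.
Total distinct variables = 4.

4


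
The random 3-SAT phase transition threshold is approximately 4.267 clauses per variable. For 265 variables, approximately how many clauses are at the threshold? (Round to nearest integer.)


The 3-SAT phase transition occurs at approximately 4.267 clauses per variable.
m = 4.267 * 265 = 1130.755.
Rounded to nearest integer: 1131.

1131


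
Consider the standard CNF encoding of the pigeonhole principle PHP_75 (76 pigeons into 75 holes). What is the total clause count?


The PHP encoding has two parts:
1) At-least-one-hole clauses: 76 (one per pigeon, each with 75 literals).
2) At-most-one-pigeon-per-hole clauses: 75 holes * C(76,2) = 75 * 2850 = 213750.
Total clauses = 76 + 213750 = 213826.

213826


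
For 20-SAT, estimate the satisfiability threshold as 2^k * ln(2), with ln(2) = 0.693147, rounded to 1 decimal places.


Using the asymptotic formula: threshold ~ 2^k * ln(2).
2^20 = 1048576.
1048576 * 0.693147 = 726817.3.

726817.3


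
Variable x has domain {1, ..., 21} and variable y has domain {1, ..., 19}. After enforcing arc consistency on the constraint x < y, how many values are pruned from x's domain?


For the constraint x < y, x needs a supporting value in y's domain.
x can be at most 18 (one less than y's maximum).
Valid x values from domain: 18 out of 21.
Pruned = 21 - 18 = 3.

3


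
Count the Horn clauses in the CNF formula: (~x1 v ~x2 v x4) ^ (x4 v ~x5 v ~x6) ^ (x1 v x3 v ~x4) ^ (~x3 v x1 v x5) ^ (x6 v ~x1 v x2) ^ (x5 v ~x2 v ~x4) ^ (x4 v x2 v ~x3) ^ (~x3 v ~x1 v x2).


A Horn clause has at most one positive literal.
Clause 1: 1 positive lit(s) -> Horn
Clause 2: 1 positive lit(s) -> Horn
Clause 3: 2 positive lit(s) -> not Horn
Clause 4: 2 positive lit(s) -> not Horn
Clause 5: 2 positive lit(s) -> not Horn
Clause 6: 1 positive lit(s) -> Horn
Clause 7: 2 positive lit(s) -> not Horn
Clause 8: 1 positive lit(s) -> Horn
Total Horn clauses = 4.

4


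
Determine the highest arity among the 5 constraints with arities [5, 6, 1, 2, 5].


The arities are: 5, 6, 1, 2, 5.
Scan for the maximum value.
Maximum arity = 6.

6


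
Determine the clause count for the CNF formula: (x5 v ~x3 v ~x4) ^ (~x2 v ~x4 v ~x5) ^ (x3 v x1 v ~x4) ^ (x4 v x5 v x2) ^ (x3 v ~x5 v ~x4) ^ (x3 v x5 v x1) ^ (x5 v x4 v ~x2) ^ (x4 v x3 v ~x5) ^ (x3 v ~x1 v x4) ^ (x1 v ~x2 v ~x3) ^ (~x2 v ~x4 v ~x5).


Each group enclosed in parentheses joined by ^ is one clause.
Counting the conjuncts: 11 clauses.

11


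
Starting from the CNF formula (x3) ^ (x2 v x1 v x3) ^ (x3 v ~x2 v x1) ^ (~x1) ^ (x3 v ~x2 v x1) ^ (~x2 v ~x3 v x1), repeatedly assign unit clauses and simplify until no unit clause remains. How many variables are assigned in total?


Unit propagation repeatedly assigns the literal in any unit clause, then simplifies.
Assignments in order: x3 = T, x1 = F, x2 = F.
No further unit clauses remain.
Total variables assigned = 3.

3


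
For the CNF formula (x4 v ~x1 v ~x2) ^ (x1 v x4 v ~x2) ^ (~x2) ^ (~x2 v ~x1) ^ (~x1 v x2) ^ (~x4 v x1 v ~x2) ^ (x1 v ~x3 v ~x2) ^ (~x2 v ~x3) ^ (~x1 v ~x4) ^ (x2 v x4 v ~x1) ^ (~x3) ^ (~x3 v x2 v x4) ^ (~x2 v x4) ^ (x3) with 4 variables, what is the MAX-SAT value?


Enumerate all 16 truth assignments.
For each, count how many of the 14 clauses are satisfied.
The formula is not fully satisfiable, so the maximum is below 14.
Maximum simultaneously satisfiable clauses = 13.

13


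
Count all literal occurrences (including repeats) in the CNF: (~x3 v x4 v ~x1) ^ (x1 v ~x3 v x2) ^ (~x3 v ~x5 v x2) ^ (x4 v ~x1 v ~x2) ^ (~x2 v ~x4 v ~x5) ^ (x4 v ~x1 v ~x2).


Clause lengths: 3, 3, 3, 3, 3, 3.
Sum = 3 + 3 + 3 + 3 + 3 + 3 = 18.

18


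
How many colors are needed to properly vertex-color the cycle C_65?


An odd cycle cannot be 2-colored: alternating two colors around the cycle returns to the start with a conflict.
Since 65 is odd, three colors are required (and three suffice).
Chromatic number = 3.

3


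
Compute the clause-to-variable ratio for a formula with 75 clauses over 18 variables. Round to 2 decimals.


Clause-to-variable ratio = clauses / variables.
75 / 18 = 4.17.

4.17


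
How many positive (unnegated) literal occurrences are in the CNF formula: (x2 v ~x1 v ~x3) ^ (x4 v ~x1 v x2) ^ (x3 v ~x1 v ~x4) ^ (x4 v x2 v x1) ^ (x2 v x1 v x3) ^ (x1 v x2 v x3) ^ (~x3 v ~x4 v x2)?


Scan each clause for unnegated literals.
Clause 1: 1 positive; Clause 2: 2 positive; Clause 3: 1 positive; Clause 4: 3 positive; Clause 5: 3 positive; Clause 6: 3 positive; Clause 7: 1 positive.
Total positive literal occurrences = 14.

14


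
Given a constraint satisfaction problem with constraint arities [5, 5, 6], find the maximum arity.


The arities are: 5, 5, 6.
Scan for the maximum value.
Maximum arity = 6.

6


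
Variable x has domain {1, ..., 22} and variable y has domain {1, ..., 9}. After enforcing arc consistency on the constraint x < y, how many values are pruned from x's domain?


For the constraint x < y, x needs a supporting value in y's domain.
x can be at most 8 (one less than y's maximum).
Valid x values from domain: 8 out of 22.
Pruned = 22 - 8 = 14.

14


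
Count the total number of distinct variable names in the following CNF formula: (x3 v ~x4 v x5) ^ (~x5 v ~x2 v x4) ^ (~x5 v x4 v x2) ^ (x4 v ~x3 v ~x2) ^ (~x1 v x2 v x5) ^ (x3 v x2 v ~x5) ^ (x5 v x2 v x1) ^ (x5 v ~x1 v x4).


Identify each distinct variable in the formula.
Variables found: x1, x2, x3, x4, x5.
Total distinct variables = 5.

5


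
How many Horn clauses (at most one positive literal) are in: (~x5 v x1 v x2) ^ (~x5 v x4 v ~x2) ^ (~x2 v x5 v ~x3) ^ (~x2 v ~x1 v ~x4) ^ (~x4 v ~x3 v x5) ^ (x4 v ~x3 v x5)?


A Horn clause has at most one positive literal.
Clause 1: 2 positive lit(s) -> not Horn
Clause 2: 1 positive lit(s) -> Horn
Clause 3: 1 positive lit(s) -> Horn
Clause 4: 0 positive lit(s) -> Horn
Clause 5: 1 positive lit(s) -> Horn
Clause 6: 2 positive lit(s) -> not Horn
Total Horn clauses = 4.

4


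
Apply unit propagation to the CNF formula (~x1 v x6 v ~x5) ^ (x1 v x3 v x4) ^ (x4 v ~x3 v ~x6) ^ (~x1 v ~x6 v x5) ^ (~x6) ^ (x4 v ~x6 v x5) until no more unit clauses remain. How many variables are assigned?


Unit propagation repeatedly assigns the literal in any unit clause, then simplifies.
Assignments in order: x6 = F.
No further unit clauses remain.
Total variables assigned = 1.

1


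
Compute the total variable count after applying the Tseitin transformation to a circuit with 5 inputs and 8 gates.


The Tseitin transformation introduces one auxiliary variable per gate.
Total variables = inputs + gates = 5 + 8 = 13.

13


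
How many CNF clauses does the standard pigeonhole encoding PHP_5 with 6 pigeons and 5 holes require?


The PHP encoding has two parts:
1) At-least-one-hole clauses: 6 (one per pigeon, each with 5 literals).
2) At-most-one-pigeon-per-hole clauses: 5 holes * C(6,2) = 5 * 15 = 75.
Total clauses = 6 + 75 = 81.

81


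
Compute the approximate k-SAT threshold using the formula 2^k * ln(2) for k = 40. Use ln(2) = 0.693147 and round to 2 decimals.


Using the asymptotic formula: threshold ~ 2^k * ln(2).
2^40 = 1099511627776.
1099511627776 * 0.693147 = 762123186258.05.

762123186258.05


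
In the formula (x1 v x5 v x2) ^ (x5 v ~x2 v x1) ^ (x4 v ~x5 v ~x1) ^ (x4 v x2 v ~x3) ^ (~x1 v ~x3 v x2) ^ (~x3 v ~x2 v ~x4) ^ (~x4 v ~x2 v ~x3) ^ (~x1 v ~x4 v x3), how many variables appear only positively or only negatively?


A pure literal appears in only one polarity across all clauses.
No pure literals found.
Count = 0.

0


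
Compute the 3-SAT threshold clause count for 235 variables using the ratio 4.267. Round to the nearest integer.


The 3-SAT phase transition occurs at approximately 4.267 clauses per variable.
m = 4.267 * 235 = 1002.745.
Rounded to nearest integer: 1003.

1003


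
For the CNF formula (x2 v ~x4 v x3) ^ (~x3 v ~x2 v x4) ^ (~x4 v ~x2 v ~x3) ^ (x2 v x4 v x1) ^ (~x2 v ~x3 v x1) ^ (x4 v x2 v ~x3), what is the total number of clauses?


Each group enclosed in parentheses joined by ^ is one clause.
Counting the conjuncts: 6 clauses.

6


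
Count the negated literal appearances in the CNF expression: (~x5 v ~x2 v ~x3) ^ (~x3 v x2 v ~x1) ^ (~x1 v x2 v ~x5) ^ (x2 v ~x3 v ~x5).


Scan each clause for negated literals.
Clause 1: 3 negative; Clause 2: 2 negative; Clause 3: 2 negative; Clause 4: 2 negative.
Total negative literal occurrences = 9.

9


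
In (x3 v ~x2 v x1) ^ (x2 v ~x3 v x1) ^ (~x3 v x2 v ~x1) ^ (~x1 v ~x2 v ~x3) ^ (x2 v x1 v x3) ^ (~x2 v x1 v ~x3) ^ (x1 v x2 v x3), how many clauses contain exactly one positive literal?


A definite clause has exactly one positive literal.
Clause 1: 2 positive -> not definite
Clause 2: 2 positive -> not definite
Clause 3: 1 positive -> definite
Clause 4: 0 positive -> not definite
Clause 5: 3 positive -> not definite
Clause 6: 1 positive -> definite
Clause 7: 3 positive -> not definite
Definite clause count = 2.

2


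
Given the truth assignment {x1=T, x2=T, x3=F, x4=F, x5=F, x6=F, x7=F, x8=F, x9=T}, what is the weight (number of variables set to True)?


The weight is the number of variables assigned True.
True variables: x1, x2, x9.
Weight = 3.

3


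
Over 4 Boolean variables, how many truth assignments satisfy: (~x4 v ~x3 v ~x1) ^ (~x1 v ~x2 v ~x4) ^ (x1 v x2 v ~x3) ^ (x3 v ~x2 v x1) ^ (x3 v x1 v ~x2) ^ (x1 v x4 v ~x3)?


Enumerate all 16 truth assignments over 4 variables.
Test each against every clause.
Satisfying assignments found: 8.

8


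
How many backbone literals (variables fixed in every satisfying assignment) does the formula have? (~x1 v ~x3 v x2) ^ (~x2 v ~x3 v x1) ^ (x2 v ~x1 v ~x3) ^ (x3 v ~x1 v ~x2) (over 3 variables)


Find all satisfying assignments: 5 model(s).
Check which variables have the same value in every model.
No variable is fixed across all models.
Backbone size = 0.

0


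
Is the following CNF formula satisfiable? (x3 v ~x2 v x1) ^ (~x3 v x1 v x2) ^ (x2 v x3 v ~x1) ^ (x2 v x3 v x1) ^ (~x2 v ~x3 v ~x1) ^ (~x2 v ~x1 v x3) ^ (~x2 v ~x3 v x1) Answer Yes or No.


Check all 8 possible truth assignments.
Number of satisfying assignments found: 1.
The formula is satisfiable.

Yes


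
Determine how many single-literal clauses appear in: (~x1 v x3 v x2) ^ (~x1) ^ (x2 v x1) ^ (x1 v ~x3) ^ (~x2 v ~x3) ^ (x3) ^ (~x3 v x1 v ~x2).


A unit clause contains exactly one literal.
Unit clauses found: (~x1), (x3).
Count = 2.

2


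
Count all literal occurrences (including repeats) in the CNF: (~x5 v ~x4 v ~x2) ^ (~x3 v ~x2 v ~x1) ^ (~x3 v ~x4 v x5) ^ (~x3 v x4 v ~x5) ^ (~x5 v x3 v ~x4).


Clause lengths: 3, 3, 3, 3, 3.
Sum = 3 + 3 + 3 + 3 + 3 = 15.

15


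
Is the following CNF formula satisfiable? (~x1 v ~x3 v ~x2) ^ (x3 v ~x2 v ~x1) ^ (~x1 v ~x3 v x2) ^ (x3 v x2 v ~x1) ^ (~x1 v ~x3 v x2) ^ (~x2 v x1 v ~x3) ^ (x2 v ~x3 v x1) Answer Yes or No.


Check all 8 possible truth assignments.
Number of satisfying assignments found: 2.
The formula is satisfiable.

Yes


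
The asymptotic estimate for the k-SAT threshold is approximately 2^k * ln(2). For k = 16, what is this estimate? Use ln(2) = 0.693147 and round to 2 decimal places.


Using the asymptotic formula: threshold ~ 2^k * ln(2).
2^16 = 65536.
65536 * 0.693147 = 45426.08.

45426.08


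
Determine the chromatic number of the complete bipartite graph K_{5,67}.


K_{5,67} is bipartite by definition: the two parts are independent sets, with every edge crossing between them.
Color all vertices in one part with color 1 and all vertices in the other part with color 2.
Since the graph has at least one edge, one color does not suffice.
Chromatic number = 2.

2


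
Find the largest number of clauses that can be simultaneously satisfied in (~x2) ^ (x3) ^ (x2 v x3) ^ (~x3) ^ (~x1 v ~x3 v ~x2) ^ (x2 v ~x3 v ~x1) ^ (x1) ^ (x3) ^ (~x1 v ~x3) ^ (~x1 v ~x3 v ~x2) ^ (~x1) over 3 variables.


Enumerate all 8 truth assignments.
For each, count how many of the 11 clauses are satisfied.
The formula is not fully satisfiable, so the maximum is below 11.
Maximum simultaneously satisfiable clauses = 9.

9


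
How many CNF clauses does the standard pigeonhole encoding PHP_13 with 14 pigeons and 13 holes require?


The PHP encoding has two parts:
1) At-least-one-hole clauses: 14 (one per pigeon, each with 13 literals).
2) At-most-one-pigeon-per-hole clauses: 13 holes * C(14,2) = 13 * 91 = 1183.
Total clauses = 14 + 1183 = 1197.

1197


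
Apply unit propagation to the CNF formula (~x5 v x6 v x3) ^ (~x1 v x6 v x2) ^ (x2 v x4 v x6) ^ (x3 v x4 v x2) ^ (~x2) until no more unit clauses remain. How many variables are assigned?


Unit propagation repeatedly assigns the literal in any unit clause, then simplifies.
Assignments in order: x2 = F.
No further unit clauses remain.
Total variables assigned = 1.

1


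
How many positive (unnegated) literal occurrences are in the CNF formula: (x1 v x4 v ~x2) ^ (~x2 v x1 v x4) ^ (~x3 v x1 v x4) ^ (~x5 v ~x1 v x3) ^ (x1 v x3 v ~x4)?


Scan each clause for unnegated literals.
Clause 1: 2 positive; Clause 2: 2 positive; Clause 3: 2 positive; Clause 4: 1 positive; Clause 5: 2 positive.
Total positive literal occurrences = 9.

9


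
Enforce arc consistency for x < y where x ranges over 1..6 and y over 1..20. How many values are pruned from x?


For the constraint x < y, x needs a supporting value in y's domain.
x can be at most 19 (one less than y's maximum).
Valid x values from domain: 6 out of 6.
Pruned = 6 - 6 = 0.

0


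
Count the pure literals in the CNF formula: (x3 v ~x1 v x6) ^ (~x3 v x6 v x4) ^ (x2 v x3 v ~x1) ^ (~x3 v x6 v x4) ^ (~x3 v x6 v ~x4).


A pure literal appears in only one polarity across all clauses.
Pure literals: x1 (negative only), x2 (positive only), x6 (positive only).
Count = 3.

3


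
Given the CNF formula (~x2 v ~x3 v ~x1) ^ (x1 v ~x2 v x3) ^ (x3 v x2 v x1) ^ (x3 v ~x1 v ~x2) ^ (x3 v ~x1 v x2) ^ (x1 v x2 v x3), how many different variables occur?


Identify each distinct variable in the formula.
Variables found: x1, x2, x3.
Total distinct variables = 3.

3


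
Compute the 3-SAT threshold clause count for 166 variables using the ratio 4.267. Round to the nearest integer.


The 3-SAT phase transition occurs at approximately 4.267 clauses per variable.
m = 4.267 * 166 = 708.322.
Rounded to nearest integer: 708.

708


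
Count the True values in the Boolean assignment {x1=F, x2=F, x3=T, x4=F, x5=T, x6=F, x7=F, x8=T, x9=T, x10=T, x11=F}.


The weight is the number of variables assigned True.
True variables: x3, x5, x8, x9, x10.
Weight = 5.

5


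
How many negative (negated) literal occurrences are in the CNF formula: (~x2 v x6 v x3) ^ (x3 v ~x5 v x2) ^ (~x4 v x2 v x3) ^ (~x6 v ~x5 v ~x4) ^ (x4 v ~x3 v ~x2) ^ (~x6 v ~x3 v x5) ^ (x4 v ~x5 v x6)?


Scan each clause for negated literals.
Clause 1: 1 negative; Clause 2: 1 negative; Clause 3: 1 negative; Clause 4: 3 negative; Clause 5: 2 negative; Clause 6: 2 negative; Clause 7: 1 negative.
Total negative literal occurrences = 11.

11


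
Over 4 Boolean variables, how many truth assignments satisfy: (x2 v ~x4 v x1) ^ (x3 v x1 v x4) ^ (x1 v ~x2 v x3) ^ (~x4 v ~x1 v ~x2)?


Enumerate all 16 truth assignments over 4 variables.
Test each against every clause.
Satisfying assignments found: 9.

9


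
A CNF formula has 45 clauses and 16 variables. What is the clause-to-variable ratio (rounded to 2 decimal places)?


Clause-to-variable ratio = clauses / variables.
45 / 16 = 2.81.

2.81


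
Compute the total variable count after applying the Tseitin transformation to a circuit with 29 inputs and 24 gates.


The Tseitin transformation introduces one auxiliary variable per gate.
Total variables = inputs + gates = 29 + 24 = 53.

53


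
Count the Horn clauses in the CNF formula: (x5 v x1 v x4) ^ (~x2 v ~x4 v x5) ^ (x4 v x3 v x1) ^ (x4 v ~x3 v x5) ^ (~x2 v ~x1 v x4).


A Horn clause has at most one positive literal.
Clause 1: 3 positive lit(s) -> not Horn
Clause 2: 1 positive lit(s) -> Horn
Clause 3: 3 positive lit(s) -> not Horn
Clause 4: 2 positive lit(s) -> not Horn
Clause 5: 1 positive lit(s) -> Horn
Total Horn clauses = 2.

2


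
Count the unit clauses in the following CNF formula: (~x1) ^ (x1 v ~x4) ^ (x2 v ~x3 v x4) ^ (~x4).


A unit clause contains exactly one literal.
Unit clauses found: (~x1), (~x4).
Count = 2.

2


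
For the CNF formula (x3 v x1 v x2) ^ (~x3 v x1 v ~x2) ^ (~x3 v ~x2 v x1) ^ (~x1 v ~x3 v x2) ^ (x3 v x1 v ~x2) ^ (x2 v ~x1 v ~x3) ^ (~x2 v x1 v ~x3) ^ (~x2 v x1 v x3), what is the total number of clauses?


Each group enclosed in parentheses joined by ^ is one clause.
Counting the conjuncts: 8 clauses.

8


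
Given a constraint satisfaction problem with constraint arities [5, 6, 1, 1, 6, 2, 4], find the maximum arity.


The arities are: 5, 6, 1, 1, 6, 2, 4.
Scan for the maximum value.
Maximum arity = 6.

6


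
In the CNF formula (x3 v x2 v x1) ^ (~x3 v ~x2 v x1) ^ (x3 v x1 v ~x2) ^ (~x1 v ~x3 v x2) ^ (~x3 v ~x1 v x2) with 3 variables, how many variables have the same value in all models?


Find all satisfying assignments: 4 model(s).
Check which variables have the same value in every model.
No variable is fixed across all models.
Backbone size = 0.

0


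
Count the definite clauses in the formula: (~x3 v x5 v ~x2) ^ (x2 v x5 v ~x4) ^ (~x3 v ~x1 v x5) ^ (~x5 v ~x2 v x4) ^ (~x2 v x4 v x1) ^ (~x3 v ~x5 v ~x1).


A definite clause has exactly one positive literal.
Clause 1: 1 positive -> definite
Clause 2: 2 positive -> not definite
Clause 3: 1 positive -> definite
Clause 4: 1 positive -> definite
Clause 5: 2 positive -> not definite
Clause 6: 0 positive -> not definite
Definite clause count = 3.

3


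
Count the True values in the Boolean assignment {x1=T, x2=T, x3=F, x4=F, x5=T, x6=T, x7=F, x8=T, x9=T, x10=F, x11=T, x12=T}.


The weight is the number of variables assigned True.
True variables: x1, x2, x5, x6, x8, x9, x11, x12.
Weight = 8.

8


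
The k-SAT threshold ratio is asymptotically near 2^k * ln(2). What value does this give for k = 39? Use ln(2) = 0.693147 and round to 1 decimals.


Using the asymptotic formula: threshold ~ 2^k * ln(2).
2^39 = 549755813888.
549755813888 * 0.693147 = 381061593129.0.

381061593129.0


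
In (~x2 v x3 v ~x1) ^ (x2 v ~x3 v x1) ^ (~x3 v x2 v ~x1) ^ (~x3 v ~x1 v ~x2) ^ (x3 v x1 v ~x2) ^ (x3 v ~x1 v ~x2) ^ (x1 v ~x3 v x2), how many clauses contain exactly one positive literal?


A definite clause has exactly one positive literal.
Clause 1: 1 positive -> definite
Clause 2: 2 positive -> not definite
Clause 3: 1 positive -> definite
Clause 4: 0 positive -> not definite
Clause 5: 2 positive -> not definite
Clause 6: 1 positive -> definite
Clause 7: 2 positive -> not definite
Definite clause count = 3.

3


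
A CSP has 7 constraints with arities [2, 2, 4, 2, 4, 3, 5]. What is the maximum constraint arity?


The arities are: 2, 2, 4, 2, 4, 3, 5.
Scan for the maximum value.
Maximum arity = 5.

5


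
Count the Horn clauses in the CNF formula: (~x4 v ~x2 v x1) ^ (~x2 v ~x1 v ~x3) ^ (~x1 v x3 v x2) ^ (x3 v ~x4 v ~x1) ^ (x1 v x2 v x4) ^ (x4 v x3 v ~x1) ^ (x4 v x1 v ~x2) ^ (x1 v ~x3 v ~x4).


A Horn clause has at most one positive literal.
Clause 1: 1 positive lit(s) -> Horn
Clause 2: 0 positive lit(s) -> Horn
Clause 3: 2 positive lit(s) -> not Horn
Clause 4: 1 positive lit(s) -> Horn
Clause 5: 3 positive lit(s) -> not Horn
Clause 6: 2 positive lit(s) -> not Horn
Clause 7: 2 positive lit(s) -> not Horn
Clause 8: 1 positive lit(s) -> Horn
Total Horn clauses = 4.

4


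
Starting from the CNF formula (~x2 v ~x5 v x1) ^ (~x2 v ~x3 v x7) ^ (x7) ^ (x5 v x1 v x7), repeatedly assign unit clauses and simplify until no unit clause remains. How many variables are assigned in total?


Unit propagation repeatedly assigns the literal in any unit clause, then simplifies.
Assignments in order: x7 = T.
No further unit clauses remain.
Total variables assigned = 1.

1


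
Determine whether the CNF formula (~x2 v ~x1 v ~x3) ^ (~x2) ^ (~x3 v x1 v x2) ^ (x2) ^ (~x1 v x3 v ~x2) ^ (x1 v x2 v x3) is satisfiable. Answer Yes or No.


Check all 8 possible truth assignments.
Number of satisfying assignments found: 0.
The formula is unsatisfiable.

No


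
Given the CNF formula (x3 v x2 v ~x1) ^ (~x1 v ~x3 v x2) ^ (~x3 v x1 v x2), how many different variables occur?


Identify each distinct variable in the formula.
Variables found: x1, x2, x3.
Total distinct variables = 3.

3
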